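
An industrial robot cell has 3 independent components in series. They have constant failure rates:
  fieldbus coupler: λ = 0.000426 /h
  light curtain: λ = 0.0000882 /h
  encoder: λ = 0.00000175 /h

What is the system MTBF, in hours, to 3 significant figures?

Series of exponential components: λ_sys = Σ λ_i
λ_sys = 0.000426 + 0.0000882 + 0.00000175 = 5.1595e-04 /h
MTBF = 1 / λ_sys = 1940 h

1940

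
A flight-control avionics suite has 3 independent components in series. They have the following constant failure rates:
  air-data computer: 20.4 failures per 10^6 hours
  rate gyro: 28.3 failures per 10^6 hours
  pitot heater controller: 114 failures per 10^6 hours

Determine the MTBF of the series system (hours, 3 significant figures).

Series of exponential components: λ_sys = Σ λ_i
λ_sys = 0.0000204 + 0.0000283 + 0.000114 = 1.6270e-04 /h
MTBF = 1 / λ_sys = 6150 h

6150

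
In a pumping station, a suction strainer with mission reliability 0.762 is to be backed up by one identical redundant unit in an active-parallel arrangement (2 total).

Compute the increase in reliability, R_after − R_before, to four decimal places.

0.1814

R_before = 0.762
R_after = 1 − (1 − 0.762)^2 = 0.9434
ΔR = 0.9434 − 0.762 = 0.1814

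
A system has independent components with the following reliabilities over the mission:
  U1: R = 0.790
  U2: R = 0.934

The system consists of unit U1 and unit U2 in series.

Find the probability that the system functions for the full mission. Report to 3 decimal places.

0.738

Series (U1 and U2): 0.79000 × 0.93400 = 0.738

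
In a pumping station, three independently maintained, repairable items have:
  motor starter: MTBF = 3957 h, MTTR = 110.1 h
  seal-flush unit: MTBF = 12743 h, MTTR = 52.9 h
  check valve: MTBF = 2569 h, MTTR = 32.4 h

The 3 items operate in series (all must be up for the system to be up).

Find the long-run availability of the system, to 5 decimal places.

0.95684

A(motor starter) = MTBF/(MTBF+MTTR) = 3957/(3957+110.1) = 0.972929
A(seal-flush unit) = MTBF/(MTBF+MTTR) = 12743/(12743+52.9) = 0.995866
A(check valve) = MTBF/(MTBF+MTTR) = 2569/(2569+32.4) = 0.987545
Series availability: 0.972929 × 0.995866 × 0.987545 = 0.95684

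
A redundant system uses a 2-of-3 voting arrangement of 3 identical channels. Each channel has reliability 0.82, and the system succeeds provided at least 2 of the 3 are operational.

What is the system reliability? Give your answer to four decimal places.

0.9145

R = Σ_{i=2}^{3} C(3,i) p^i (1−p)^{3−i} with p = 0.82
C(3,2)·0.82^2·0.18^1 = 0.363096
C(3,3)·0.82^3·0.18^0 = 0.551368
Sum = 0.9145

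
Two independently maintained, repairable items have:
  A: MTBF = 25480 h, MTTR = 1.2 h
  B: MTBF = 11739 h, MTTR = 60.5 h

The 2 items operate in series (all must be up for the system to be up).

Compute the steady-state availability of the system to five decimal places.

A(A) = MTBF/(MTBF+MTTR) = 25480/(25480+1.2) = 0.999953
A(B) = MTBF/(MTBF+MTTR) = 11739/(11739+60.5) = 0.994873
Series availability: 0.999953 × 0.994873 = 0.99483

0.99483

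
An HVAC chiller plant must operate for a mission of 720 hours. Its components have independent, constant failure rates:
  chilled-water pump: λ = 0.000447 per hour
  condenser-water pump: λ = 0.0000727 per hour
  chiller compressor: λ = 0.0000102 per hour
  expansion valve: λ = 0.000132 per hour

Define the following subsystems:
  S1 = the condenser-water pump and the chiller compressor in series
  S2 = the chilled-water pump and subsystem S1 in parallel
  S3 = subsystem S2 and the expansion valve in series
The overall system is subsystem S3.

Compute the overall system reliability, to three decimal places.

R(chilled-water pump) = exp(−0.000447 × 720) = 0.72481
R(condenser-water pump) = exp(−0.0000727 × 720) = 0.94900
R(chiller compressor) = exp(−0.0000102 × 720) = 0.99268
R(expansion valve) = exp(−0.000132 × 720) = 0.90934
Series (condenser-water pump and chiller compressor): 0.94900 × 0.99268 = 0.94205
Parallel (chilled-water pump and [0.94205]): 1 − (1 − 0.72481)(1 − 0.94205) = 0.98405
Series ([0.98405] and expansion valve): 0.98405 × 0.90934 = 0.895

0.895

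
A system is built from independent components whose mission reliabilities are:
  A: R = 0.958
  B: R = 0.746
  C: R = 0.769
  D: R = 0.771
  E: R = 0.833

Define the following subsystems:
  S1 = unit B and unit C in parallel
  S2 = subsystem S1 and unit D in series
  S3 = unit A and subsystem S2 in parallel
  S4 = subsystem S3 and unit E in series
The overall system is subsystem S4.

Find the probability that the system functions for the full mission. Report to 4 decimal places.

Parallel (B and C): 1 − (1 − 0.746000)(1 − 0.769000) = 0.941326
Series ([0.941326] and D): 0.941326 × 0.771000 = 0.725762
Parallel (A and [0.725762]): 1 − (1 − 0.958000)(1 − 0.725762) = 0.988482
Series ([0.988482] and E): 0.988482 × 0.833000 = 0.8234

0.8234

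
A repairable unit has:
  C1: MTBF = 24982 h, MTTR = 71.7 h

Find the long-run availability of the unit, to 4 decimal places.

0.9971

A(C1) = MTBF/(MTBF+MTTR) = 24982/(24982+71.7) = 0.9971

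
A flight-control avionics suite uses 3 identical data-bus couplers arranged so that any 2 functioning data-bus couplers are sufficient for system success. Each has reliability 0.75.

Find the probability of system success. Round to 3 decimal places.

R = Σ_{i=2}^{3} C(3,i) p^i (1−p)^{3−i} with p = 0.75
C(3,2)·0.75^2·0.25^1 = 0.42188
C(3,3)·0.75^3·0.25^0 = 0.42188
Sum = 0.844

0.844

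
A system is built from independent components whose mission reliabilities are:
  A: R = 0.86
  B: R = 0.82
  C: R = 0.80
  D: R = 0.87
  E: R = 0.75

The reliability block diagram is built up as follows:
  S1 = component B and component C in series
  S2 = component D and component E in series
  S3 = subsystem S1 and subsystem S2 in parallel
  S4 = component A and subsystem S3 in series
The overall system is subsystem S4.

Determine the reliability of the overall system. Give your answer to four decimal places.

0.7572

Series (B and C): 0.820000 × 0.800000 = 0.656000
Series (D and E): 0.870000 × 0.750000 = 0.652500
Parallel ([0.656000] and [0.652500]): 1 − (1 − 0.656000)(1 − 0.652500) = 0.880460
Series (A and [0.880460]): 0.860000 × 0.880460 = 0.7572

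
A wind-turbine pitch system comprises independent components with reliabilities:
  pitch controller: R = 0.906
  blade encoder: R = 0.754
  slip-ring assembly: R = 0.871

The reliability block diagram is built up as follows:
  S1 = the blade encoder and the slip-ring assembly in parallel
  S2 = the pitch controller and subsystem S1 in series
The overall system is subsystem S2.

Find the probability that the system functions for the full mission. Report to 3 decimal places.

0.877

Parallel (blade encoder and slip-ring assembly): 1 − (1 − 0.75400)(1 − 0.87100) = 0.96827
Series (pitch controller and [0.96827]): 0.90600 × 0.96827 = 0.877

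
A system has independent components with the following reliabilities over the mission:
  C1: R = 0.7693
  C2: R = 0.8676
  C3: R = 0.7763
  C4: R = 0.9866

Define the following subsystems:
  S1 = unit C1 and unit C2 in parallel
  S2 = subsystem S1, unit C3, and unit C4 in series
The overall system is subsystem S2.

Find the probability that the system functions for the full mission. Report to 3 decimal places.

0.743

Parallel (C1 and C2): 1 − (1 − 0.76930)(1 − 0.86760) = 0.96946
Series ([0.96946], C3, and C4): 0.96946 × 0.77630 × 0.98660 = 0.743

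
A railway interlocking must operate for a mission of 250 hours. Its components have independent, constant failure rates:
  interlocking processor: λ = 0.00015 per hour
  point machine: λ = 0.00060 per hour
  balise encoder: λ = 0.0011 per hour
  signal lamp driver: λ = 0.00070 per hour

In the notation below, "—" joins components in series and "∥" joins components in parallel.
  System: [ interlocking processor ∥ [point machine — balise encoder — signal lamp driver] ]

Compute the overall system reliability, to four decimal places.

0.9834

R(interlocking processor) = exp(−0.00015 × 250) = 0.963194
R(point machine) = exp(−0.00060 × 250) = 0.860708
R(balise encoder) = exp(−0.0011 × 250) = 0.759572
R(signal lamp driver) = exp(−0.00070 × 250) = 0.839457
Series (point machine, balise encoder, and signal lamp driver): 0.860708 × 0.759572 × 0.839457 = 0.548812
Parallel (interlocking processor and [0.548812]): 1 − (1 − 0.963194)(1 − 0.548812) = 0.9834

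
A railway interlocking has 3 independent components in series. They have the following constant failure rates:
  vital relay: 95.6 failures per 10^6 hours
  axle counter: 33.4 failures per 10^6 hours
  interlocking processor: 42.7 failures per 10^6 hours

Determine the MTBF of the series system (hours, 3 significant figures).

Series of exponential components: λ_sys = Σ λ_i
λ_sys = 0.0000956 + 0.0000334 + 0.0000427 = 1.7170e-04 /h
MTBF = 1 / λ_sys = 5820 h

5820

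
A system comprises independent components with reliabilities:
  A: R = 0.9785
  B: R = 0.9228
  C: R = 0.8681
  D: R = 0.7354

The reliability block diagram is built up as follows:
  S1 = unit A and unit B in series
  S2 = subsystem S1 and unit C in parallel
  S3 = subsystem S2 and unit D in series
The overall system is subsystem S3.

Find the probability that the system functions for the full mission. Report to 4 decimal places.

0.7260

Series (A and B): 0.978500 × 0.922800 = 0.902960
Parallel ([0.902960] and C): 1 − (1 − 0.902960)(1 − 0.868100) = 0.987200
Series ([0.987200] and D): 0.987200 × 0.735400 = 0.7260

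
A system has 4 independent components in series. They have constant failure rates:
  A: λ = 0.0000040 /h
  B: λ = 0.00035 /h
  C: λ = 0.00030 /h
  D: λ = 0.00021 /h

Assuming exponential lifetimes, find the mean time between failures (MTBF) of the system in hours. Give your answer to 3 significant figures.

Series of exponential components: λ_sys = Σ λ_i
λ_sys = 0.0000040 + 0.00035 + 0.00030 + 0.00021 = 8.6400e-04 /h
MTBF = 1 / λ_sys = 1160 h

1160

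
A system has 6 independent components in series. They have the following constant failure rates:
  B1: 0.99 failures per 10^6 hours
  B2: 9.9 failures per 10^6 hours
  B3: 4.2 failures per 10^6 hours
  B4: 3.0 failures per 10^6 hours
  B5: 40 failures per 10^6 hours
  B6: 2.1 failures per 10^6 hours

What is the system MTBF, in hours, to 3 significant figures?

Series of exponential components: λ_sys = Σ λ_i
λ_sys = 0.00000099 + 0.0000099 + 0.0000042 + 0.0000030 + 0.000040 + 0.0000021 = 6.0190e-05 /h
MTBF = 1 / λ_sys = 16600 h

16600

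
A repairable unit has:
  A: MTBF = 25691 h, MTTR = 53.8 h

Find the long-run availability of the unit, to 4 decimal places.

0.9979

A(A) = MTBF/(MTBF+MTTR) = 25691/(25691+53.8) = 0.9979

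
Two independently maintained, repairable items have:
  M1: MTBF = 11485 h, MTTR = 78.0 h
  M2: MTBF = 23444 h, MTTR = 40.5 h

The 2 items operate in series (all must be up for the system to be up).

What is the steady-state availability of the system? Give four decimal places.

A(M1) = MTBF/(MTBF+MTTR) = 11485/(11485+78.0) = 0.993254
A(M2) = MTBF/(MTBF+MTTR) = 23444/(23444+40.5) = 0.998275
Series availability: 0.993254 × 0.998275 = 0.9915

0.9915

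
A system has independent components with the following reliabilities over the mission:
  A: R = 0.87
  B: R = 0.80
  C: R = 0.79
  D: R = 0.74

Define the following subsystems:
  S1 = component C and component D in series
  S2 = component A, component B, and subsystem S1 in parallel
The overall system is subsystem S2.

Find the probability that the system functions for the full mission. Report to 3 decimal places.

0.989

Series (C and D): 0.79000 × 0.74000 = 0.58460
Parallel (A, B, and [0.58460]): 1 − (1 − 0.87000)(1 − 0.80000)(1 − 0.58460) = 0.989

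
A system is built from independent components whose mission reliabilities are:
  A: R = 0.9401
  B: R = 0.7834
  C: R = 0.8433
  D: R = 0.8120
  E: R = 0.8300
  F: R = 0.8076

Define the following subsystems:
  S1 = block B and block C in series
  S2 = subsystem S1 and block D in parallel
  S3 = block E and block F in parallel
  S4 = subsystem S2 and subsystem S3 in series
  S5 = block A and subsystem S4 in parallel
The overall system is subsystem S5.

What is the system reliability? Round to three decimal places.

Series (B and C): 0.78340 × 0.84330 = 0.66064
Parallel ([0.66064] and D): 1 − (1 − 0.66064)(1 − 0.81200) = 0.93620
Parallel (E and F): 1 − (1 − 0.83000)(1 − 0.80760) = 0.96729
Series ([0.93620] and [0.96729]): 0.93620 × 0.96729 = 0.90558
Parallel (A and [0.90558]): 1 − (1 − 0.94010)(1 − 0.90558) = 0.994

0.994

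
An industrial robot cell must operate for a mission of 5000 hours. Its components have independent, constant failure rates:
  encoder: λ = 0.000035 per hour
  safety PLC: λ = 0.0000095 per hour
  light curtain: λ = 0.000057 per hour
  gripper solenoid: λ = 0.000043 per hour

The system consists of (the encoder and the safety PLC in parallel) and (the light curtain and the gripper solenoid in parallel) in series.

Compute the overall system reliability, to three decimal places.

0.945

R(encoder) = exp(−0.000035 × 5000) = 0.83946
R(safety PLC) = exp(−0.0000095 × 5000) = 0.95361
R(light curtain) = exp(−0.000057 × 5000) = 0.75201
R(gripper solenoid) = exp(−0.000043 × 5000) = 0.80654
Parallel (encoder and safety PLC): 1 − (1 − 0.83946)(1 − 0.95361) = 0.99255
Parallel (light curtain and gripper solenoid): 1 − (1 − 0.75201)(1 − 0.80654) = 0.95202
Series ([0.99255] and [0.95202]): 0.99255 × 0.95202 = 0.945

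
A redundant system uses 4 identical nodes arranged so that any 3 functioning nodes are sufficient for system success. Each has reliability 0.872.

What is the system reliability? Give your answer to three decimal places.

R = Σ_{i=3}^{4} C(4,i) p^i (1−p)^{4−i} with p = 0.872
C(4,3)·0.872^3·0.128^1 = 0.33948
C(4,4)·0.872^4·0.128^0 = 0.57818
Sum = 0.918

0.918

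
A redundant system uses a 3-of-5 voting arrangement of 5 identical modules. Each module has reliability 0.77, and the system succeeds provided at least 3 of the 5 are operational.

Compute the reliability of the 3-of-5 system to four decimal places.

R = Σ_{i=3}^{5} C(5,i) p^i (1−p)^{5−i} with p = 0.77
C(5,3)·0.77^3·0.23^2 = 0.241506
C(5,4)·0.77^4·0.23^1 = 0.404260
C(5,5)·0.77^5·0.23^0 = 0.270678
Sum = 0.9164

0.9164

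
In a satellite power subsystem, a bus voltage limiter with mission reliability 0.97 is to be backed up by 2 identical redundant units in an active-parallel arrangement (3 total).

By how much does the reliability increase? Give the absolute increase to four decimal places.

0.0300

R_before = 0.97
R_after = 1 − (1 − 0.97)^3 = 1.0000
ΔR = 1.0000 − 0.97 = 0.0300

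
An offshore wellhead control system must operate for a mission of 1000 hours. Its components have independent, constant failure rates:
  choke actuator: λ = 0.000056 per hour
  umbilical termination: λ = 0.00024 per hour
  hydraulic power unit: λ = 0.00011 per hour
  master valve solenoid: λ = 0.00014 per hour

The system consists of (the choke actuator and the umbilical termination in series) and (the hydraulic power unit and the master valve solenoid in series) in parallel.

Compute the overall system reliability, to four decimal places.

0.9433

R(choke actuator) = exp(−0.000056 × 1000) = 0.945539
R(umbilical termination) = exp(−0.00024 × 1000) = 0.786628
R(hydraulic power unit) = exp(−0.00011 × 1000) = 0.895834
R(master valve solenoid) = exp(−0.00014 × 1000) = 0.869358
Series (choke actuator and umbilical termination): 0.945539 × 0.786628 = 0.743787
Series (hydraulic power unit and master valve solenoid): 0.895834 × 0.869358 = 0.778800
Parallel ([0.743787] and [0.778800]): 1 − (1 − 0.743787)(1 − 0.778800) = 0.9433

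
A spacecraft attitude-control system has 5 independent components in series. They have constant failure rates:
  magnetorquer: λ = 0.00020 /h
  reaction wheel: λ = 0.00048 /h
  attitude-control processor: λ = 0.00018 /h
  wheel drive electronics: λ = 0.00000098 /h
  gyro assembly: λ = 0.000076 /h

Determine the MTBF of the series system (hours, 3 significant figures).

Series of exponential components: λ_sys = Σ λ_i
λ_sys = 0.00020 + 0.00048 + 0.00018 + 0.00000098 + 0.000076 = 9.3698e-04 /h
MTBF = 1 / λ_sys = 1070 h

1070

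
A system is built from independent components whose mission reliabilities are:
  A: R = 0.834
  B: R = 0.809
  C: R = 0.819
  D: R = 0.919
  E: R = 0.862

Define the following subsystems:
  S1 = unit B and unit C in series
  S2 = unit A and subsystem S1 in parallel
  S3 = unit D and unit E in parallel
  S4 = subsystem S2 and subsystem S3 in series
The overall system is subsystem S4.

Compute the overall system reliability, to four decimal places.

Series (B and C): 0.809000 × 0.819000 = 0.662571
Parallel (A and [0.662571]): 1 − (1 − 0.834000)(1 − 0.662571) = 0.943987
Parallel (D and E): 1 − (1 − 0.919000)(1 − 0.862000) = 0.988822
Series ([0.943987] and [0.988822]): 0.943987 × 0.988822 = 0.9334

0.9334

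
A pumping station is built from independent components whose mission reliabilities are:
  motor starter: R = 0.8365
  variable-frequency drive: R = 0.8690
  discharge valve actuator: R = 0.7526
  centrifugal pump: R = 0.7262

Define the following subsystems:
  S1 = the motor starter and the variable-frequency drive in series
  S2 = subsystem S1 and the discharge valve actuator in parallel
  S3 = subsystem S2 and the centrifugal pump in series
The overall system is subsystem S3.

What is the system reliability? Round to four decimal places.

Series (motor starter and variable-frequency drive): 0.836500 × 0.869000 = 0.726919
Parallel ([0.726919] and discharge valve actuator): 1 − (1 − 0.726919)(1 − 0.752600) = 0.932440
Series ([0.932440] and centrifugal pump): 0.932440 × 0.726200 = 0.6771

0.6771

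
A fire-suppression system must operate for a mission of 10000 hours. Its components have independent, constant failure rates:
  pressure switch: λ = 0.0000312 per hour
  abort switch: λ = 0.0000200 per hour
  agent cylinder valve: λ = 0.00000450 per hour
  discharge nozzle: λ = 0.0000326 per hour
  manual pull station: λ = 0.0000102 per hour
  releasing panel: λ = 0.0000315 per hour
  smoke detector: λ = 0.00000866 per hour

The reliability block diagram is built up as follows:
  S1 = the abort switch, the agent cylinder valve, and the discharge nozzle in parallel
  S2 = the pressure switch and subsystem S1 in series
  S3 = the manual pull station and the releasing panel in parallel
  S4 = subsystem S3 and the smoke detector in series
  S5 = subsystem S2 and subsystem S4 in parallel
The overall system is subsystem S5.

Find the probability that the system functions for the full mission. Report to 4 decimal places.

R(pressure switch) = exp(−0.0000312 × 10000) = 0.731982
R(abort switch) = exp(−0.0000200 × 10000) = 0.818731
R(agent cylinder valve) = exp(−0.00000450 × 10000) = 0.955997
R(discharge nozzle) = exp(−0.0000326 × 10000) = 0.721805
R(manual pull station) = exp(−0.0000102 × 10000) = 0.903030
R(releasing panel) = exp(−0.0000315 × 10000) = 0.729789
R(smoke detector) = exp(−0.00000866 × 10000) = 0.917044
Parallel (abort switch, agent cylinder valve, and discharge nozzle): 1 − (1 − 0.818731)(1 − 0.955997)(1 − 0.721805) = 0.997781
Series (pressure switch and [0.997781]): 0.731982 × 0.997781 = 0.730358
Parallel (manual pull station and releasing panel): 1 − (1 − 0.903030)(1 − 0.729789) = 0.973798
Series ([0.973798] and smoke detector): 0.973798 × 0.917044 = 0.893016
Parallel ([0.730358] and [0.893016]): 1 − (1 − 0.730358)(1 − 0.893016) = 0.9712

0.9712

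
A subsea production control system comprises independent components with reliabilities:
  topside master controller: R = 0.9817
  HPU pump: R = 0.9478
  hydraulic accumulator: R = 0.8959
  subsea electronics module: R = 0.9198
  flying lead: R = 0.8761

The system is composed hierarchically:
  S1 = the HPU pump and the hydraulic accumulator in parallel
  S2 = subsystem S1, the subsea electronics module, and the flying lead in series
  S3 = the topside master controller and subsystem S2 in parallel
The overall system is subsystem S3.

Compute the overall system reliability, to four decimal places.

Parallel (HPU pump and hydraulic accumulator): 1 − (1 − 0.947800)(1 − 0.895900) = 0.994566
Series ([0.994566], subsea electronics module, and flying lead): 0.994566 × 0.919800 × 0.876100 = 0.801458
Parallel (topside master controller and [0.801458]): 1 − (1 − 0.981700)(1 − 0.801458) = 0.9964

0.9964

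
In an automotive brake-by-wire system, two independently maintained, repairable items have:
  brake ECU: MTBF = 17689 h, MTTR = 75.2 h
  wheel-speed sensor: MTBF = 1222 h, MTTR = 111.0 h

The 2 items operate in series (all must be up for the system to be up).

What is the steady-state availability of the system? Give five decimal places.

0.91285

A(brake ECU) = MTBF/(MTBF+MTTR) = 17689/(17689+75.2) = 0.995767
A(wheel-speed sensor) = MTBF/(MTBF+MTTR) = 1222/(1222+111.0) = 0.916729
Series availability: 0.995767 × 0.916729 = 0.91285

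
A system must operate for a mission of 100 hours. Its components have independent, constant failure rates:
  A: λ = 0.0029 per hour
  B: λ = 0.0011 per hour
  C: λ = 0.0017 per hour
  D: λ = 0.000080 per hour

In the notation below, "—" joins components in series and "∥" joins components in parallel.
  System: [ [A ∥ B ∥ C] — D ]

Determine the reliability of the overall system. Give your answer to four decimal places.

0.9880

R(A) = exp(−0.0029 × 100) = 0.748264
R(B) = exp(−0.0011 × 100) = 0.895834
R(C) = exp(−0.0017 × 100) = 0.843665
R(D) = exp(−0.000080 × 100) = 0.992032
Parallel (A, B, and C): 1 − (1 − 0.748264)(1 − 0.895834)(1 − 0.843665) = 0.995901
Series ([0.995901] and D): 0.995901 × 0.992032 = 0.9880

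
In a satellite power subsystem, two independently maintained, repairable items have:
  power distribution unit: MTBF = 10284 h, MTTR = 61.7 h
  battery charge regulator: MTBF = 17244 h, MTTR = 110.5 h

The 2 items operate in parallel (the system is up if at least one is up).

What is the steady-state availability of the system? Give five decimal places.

0.99996

A(power distribution unit) = MTBF/(MTBF+MTTR) = 10284/(10284+61.7) = 0.994036
A(battery charge regulator) = MTBF/(MTBF+MTTR) = 17244/(17244+110.5) = 0.993633
Parallel availability: 1 − (1 − 0.994036)(1 − 0.993633) = 0.99996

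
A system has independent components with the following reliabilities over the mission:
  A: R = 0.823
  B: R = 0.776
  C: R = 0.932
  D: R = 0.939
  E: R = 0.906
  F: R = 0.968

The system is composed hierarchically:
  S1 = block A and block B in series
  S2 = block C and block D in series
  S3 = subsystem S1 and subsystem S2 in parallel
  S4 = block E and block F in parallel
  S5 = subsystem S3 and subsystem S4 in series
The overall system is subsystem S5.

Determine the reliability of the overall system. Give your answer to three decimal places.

Series (A and B): 0.82300 × 0.77600 = 0.63865
Series (C and D): 0.93200 × 0.93900 = 0.87515
Parallel ([0.63865] and [0.87515]): 1 − (1 − 0.63865)(1 − 0.87515) = 0.95489
Parallel (E and F): 1 − (1 − 0.90600)(1 − 0.96800) = 0.99699
Series ([0.95489] and [0.99699]): 0.95489 × 0.99699 = 0.952

0.952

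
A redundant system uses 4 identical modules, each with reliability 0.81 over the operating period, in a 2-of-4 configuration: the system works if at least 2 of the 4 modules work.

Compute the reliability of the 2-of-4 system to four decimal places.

0.9765

R = Σ_{i=2}^{4} C(4,i) p^i (1−p)^{4−i} with p = 0.81
C(4,2)·0.81^2·0.19^2 = 0.142111
C(4,3)·0.81^3·0.19^1 = 0.403895
C(4,4)·0.81^4·0.19^0 = 0.430467
Sum = 0.9765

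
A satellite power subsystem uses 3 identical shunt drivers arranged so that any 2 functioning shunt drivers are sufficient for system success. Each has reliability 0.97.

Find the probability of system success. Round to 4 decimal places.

0.9974

R = Σ_{i=2}^{3} C(3,i) p^i (1−p)^{3−i} with p = 0.97
C(3,2)·0.97^2·0.03^1 = 0.084681
C(3,3)·0.97^3·0.03^0 = 0.912673
Sum = 0.9974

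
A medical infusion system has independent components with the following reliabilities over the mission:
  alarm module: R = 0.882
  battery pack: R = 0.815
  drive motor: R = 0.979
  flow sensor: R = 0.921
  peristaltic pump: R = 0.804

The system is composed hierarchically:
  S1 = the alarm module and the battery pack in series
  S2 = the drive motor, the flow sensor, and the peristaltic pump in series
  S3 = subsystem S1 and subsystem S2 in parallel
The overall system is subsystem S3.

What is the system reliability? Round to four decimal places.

0.9227

Series (alarm module and battery pack): 0.882000 × 0.815000 = 0.718830
Series (drive motor, flow sensor, and peristaltic pump): 0.979000 × 0.921000 × 0.804000 = 0.724934
Parallel ([0.718830] and [0.724934]): 1 − (1 − 0.718830)(1 − 0.724934) = 0.9227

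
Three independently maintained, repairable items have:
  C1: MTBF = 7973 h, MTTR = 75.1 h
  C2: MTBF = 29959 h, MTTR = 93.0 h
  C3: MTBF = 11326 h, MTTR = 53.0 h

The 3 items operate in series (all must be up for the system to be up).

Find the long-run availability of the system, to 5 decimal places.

0.98300

A(C1) = MTBF/(MTBF+MTTR) = 7973/(7973+75.1) = 0.990669
A(C2) = MTBF/(MTBF+MTTR) = 29959/(29959+93.0) = 0.996905
A(C3) = MTBF/(MTBF+MTTR) = 11326/(11326+53.0) = 0.995342
Series availability: 0.990669 × 0.996905 × 0.995342 = 0.98300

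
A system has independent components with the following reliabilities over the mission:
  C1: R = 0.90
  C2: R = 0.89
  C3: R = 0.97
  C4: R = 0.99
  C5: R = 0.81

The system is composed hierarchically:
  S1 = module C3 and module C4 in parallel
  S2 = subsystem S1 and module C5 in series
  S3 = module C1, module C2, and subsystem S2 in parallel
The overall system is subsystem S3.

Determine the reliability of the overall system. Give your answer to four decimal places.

0.9979

Parallel (C3 and C4): 1 − (1 − 0.970000)(1 − 0.990000) = 0.999700
Series ([0.999700] and C5): 0.999700 × 0.810000 = 0.809757
Parallel (C1, C2, and [0.809757]): 1 − (1 − 0.900000)(1 − 0.890000)(1 − 0.809757) = 0.9979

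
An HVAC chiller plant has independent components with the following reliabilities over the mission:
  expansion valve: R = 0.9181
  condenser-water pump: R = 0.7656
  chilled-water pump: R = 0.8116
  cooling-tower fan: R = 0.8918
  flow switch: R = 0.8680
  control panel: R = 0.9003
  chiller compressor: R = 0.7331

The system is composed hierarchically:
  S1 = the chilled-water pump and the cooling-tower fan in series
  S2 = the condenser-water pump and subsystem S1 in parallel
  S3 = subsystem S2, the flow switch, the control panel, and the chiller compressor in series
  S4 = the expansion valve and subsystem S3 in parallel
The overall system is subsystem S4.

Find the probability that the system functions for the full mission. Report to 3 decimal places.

Series (chilled-water pump and cooling-tower fan): 0.81160 × 0.89180 = 0.72378
Parallel (condenser-water pump and [0.72378]): 1 − (1 − 0.76560)(1 − 0.72378) = 0.93525
Series ([0.93525], flow switch, control panel, and chiller compressor): 0.93525 × 0.86800 × 0.90030 × 0.73310 = 0.53579
Parallel (expansion valve and [0.53579]): 1 − (1 − 0.91810)(1 − 0.53579) = 0.962

0.962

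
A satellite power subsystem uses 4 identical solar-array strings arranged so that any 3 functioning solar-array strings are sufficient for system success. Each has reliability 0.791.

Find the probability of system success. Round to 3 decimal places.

0.805

R = Σ_{i=3}^{4} C(4,i) p^i (1−p)^{4−i} with p = 0.791
C(4,3)·0.791^3·0.209^1 = 0.41375
C(4,4)·0.791^4·0.209^0 = 0.39148
Sum = 0.805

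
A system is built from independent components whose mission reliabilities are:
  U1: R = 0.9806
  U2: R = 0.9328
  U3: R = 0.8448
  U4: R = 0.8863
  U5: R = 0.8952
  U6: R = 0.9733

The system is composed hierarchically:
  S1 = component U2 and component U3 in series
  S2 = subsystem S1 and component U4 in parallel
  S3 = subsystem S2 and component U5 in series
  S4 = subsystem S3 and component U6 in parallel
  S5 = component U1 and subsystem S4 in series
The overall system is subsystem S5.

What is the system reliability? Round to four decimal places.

Series (U2 and U3): 0.932800 × 0.844800 = 0.788029
Parallel ([0.788029] and U4): 1 − (1 − 0.788029)(1 − 0.886300) = 0.975899
Series ([0.975899] and U5): 0.975899 × 0.895200 = 0.873625
Parallel ([0.873625] and U6): 1 − (1 − 0.873625)(1 − 0.973300) = 0.996626
Series (U1 and [0.996626]): 0.980600 × 0.996626 = 0.9773

0.9773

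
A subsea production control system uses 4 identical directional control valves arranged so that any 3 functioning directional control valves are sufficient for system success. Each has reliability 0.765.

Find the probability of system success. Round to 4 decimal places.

0.7633

R = Σ_{i=3}^{4} C(4,i) p^i (1−p)^{4−i} with p = 0.765
C(4,3)·0.765^3·0.235^1 = 0.420835
C(4,4)·0.765^4·0.235^0 = 0.342488
Sum = 0.7633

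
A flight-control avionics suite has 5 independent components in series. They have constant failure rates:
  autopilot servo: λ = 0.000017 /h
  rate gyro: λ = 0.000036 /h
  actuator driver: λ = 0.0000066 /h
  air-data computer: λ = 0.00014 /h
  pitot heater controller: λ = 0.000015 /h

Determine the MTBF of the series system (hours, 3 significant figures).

Series of exponential components: λ_sys = Σ λ_i
λ_sys = 0.000017 + 0.000036 + 0.0000066 + 0.00014 + 0.000015 = 2.1460e-04 /h
MTBF = 1 / λ_sys = 4660 h

4660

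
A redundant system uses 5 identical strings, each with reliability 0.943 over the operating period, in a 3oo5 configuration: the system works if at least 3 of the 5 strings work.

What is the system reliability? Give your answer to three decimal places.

R = Σ_{i=3}^{5} C(5,i) p^i (1−p)^{5−i} with p = 0.943
C(5,3)·0.943^3·0.057^2 = 0.02724
C(5,4)·0.943^4·0.057^1 = 0.22537
C(5,5)·0.943^5·0.057^0 = 0.74569
Sum = 0.998

0.998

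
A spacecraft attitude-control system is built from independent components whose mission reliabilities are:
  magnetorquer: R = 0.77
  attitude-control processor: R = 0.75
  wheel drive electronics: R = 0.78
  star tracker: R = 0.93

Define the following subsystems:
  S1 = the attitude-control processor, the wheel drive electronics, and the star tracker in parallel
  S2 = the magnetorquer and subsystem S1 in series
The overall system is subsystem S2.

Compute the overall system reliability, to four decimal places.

Parallel (attitude-control processor, wheel drive electronics, and star tracker): 1 − (1 − 0.750000)(1 − 0.780000)(1 − 0.930000) = 0.996150
Series (magnetorquer and [0.996150]): 0.770000 × 0.996150 = 0.7670

0.7670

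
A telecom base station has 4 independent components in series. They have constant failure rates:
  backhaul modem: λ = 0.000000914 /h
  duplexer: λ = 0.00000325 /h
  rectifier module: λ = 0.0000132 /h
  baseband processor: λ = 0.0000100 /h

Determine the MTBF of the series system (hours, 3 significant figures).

36500

Series of exponential components: λ_sys = Σ λ_i
λ_sys = 0.000000914 + 0.00000325 + 0.0000132 + 0.0000100 = 2.7364e-05 /h
MTBF = 1 / λ_sys = 36500 h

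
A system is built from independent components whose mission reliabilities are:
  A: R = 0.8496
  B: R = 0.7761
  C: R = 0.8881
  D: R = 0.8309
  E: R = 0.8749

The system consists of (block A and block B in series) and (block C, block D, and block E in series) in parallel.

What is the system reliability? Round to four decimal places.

0.8793

Series (A and B): 0.849600 × 0.776100 = 0.659375
Series (C, D, and E): 0.888100 × 0.830900 × 0.874900 = 0.645608
Parallel ([0.659375] and [0.645608]): 1 − (1 − 0.659375)(1 − 0.645608) = 0.8793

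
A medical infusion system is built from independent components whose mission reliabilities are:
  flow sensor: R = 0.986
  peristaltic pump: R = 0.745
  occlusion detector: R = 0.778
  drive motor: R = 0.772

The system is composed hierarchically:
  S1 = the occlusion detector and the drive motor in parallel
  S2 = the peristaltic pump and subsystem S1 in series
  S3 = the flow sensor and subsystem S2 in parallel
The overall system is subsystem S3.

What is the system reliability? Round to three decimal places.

Parallel (occlusion detector and drive motor): 1 − (1 − 0.77800)(1 − 0.77200) = 0.94938
Series (peristaltic pump and [0.94938]): 0.74500 × 0.94938 = 0.70729
Parallel (flow sensor and [0.70729]): 1 − (1 − 0.98600)(1 − 0.70729) = 0.996

0.996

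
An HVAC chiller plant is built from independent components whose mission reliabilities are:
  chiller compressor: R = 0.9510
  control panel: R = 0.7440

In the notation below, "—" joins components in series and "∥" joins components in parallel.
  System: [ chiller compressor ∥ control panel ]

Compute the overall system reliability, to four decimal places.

Parallel (chiller compressor and control panel): 1 − (1 − 0.951000)(1 − 0.744000) = 0.9875

0.9875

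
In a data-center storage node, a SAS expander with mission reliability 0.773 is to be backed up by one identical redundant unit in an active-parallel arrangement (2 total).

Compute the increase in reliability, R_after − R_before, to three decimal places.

0.175

R_before = 0.773
R_after = 1 − (1 − 0.773)^2 = 0.948
ΔR = 0.948 − 0.773 = 0.175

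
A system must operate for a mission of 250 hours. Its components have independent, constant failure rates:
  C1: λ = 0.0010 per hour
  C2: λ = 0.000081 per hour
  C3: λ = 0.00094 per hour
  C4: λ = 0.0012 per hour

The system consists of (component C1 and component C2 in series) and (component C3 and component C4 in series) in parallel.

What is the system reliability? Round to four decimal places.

0.9019

R(C1) = exp(−0.0010 × 250) = 0.778801
R(C2) = exp(−0.000081 × 250) = 0.979954
R(C3) = exp(−0.00094 × 250) = 0.790571
R(C4) = exp(−0.0012 × 250) = 0.740818
Series (C1 and C2): 0.778801 × 0.979954 = 0.763189
Series (C3 and C4): 0.790571 × 0.740818 = 0.585669
Parallel ([0.763189] and [0.585669]): 1 − (1 − 0.763189)(1 − 0.585669) = 0.9019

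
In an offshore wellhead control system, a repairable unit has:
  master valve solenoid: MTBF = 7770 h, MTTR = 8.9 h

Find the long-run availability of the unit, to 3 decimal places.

0.999

A(master valve solenoid) = MTBF/(MTBF+MTTR) = 7770/(7770+8.9) = 0.999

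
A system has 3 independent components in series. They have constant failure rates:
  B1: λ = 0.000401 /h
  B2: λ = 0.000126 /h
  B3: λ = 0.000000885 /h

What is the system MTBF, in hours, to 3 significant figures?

1890

Series of exponential components: λ_sys = Σ λ_i
λ_sys = 0.000401 + 0.000126 + 0.000000885 = 5.2788e-04 /h
MTBF = 1 / λ_sys = 1890 h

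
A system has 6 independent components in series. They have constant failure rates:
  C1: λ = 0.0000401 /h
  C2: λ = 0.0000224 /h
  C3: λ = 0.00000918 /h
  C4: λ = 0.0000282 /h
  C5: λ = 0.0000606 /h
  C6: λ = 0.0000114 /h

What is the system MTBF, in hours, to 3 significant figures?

5820

Series of exponential components: λ_sys = Σ λ_i
λ_sys = 0.0000401 + 0.0000224 + 0.00000918 + 0.0000282 + 0.0000606 + 0.0000114 = 1.7188e-04 /h
MTBF = 1 / λ_sys = 5820 h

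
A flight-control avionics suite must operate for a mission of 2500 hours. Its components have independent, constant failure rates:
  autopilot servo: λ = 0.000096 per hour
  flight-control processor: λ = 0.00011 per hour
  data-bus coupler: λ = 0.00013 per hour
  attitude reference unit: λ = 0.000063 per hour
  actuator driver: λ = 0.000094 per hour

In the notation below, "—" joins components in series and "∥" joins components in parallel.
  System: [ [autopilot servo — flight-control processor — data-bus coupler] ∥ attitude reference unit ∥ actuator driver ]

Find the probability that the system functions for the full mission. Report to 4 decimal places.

0.9827

R(autopilot servo) = exp(−0.000096 × 2500) = 0.786628
R(flight-control processor) = exp(−0.00011 × 2500) = 0.759572
R(data-bus coupler) = exp(−0.00013 × 2500) = 0.722527
R(attitude reference unit) = exp(−0.000063 × 2500) = 0.854277
R(actuator driver) = exp(−0.000094 × 2500) = 0.790571
Series (autopilot servo, flight-control processor, and data-bus coupler): 0.786628 × 0.759572 × 0.722527 = 0.431710
Parallel ([0.431710], attitude reference unit, and actuator driver): 1 − (1 − 0.431710)(1 − 0.854277)(1 − 0.790571) = 0.9827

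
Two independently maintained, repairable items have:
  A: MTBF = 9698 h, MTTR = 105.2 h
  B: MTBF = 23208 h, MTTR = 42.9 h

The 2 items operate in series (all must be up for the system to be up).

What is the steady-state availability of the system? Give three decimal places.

0.987

A(A) = MTBF/(MTBF+MTTR) = 9698/(9698+105.2) = 0.989269
A(B) = MTBF/(MTBF+MTTR) = 23208/(23208+42.9) = 0.998155
Series availability: 0.989269 × 0.998155 = 0.987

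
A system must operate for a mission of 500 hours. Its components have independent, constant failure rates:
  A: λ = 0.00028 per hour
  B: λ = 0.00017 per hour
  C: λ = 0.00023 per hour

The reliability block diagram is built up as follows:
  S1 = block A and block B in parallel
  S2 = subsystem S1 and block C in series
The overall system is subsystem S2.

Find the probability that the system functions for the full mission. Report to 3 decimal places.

R(A) = exp(−0.00028 × 500) = 0.86936
R(B) = exp(−0.00017 × 500) = 0.91851
R(C) = exp(−0.00023 × 500) = 0.89137
Parallel (A and B): 1 − (1 − 0.86936)(1 − 0.91851) = 0.98935
Series ([0.98935] and C): 0.98935 × 0.89137 = 0.882

0.882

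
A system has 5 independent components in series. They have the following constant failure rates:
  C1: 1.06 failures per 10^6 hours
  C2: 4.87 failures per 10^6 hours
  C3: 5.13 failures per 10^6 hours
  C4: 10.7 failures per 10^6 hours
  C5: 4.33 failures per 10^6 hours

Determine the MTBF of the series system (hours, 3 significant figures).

Series of exponential components: λ_sys = Σ λ_i
λ_sys = 0.00000106 + 0.00000487 + 0.00000513 + 0.0000107 + 0.00000433 = 2.6090e-05 /h
MTBF = 1 / λ_sys = 38300 h

38300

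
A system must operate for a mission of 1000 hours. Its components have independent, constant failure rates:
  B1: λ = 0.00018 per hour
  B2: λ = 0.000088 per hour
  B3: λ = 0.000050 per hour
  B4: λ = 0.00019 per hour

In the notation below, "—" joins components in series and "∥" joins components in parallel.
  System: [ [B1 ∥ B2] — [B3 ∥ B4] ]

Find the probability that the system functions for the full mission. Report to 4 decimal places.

0.9778

R(B1) = exp(−0.00018 × 1000) = 0.835270
R(B2) = exp(−0.000088 × 1000) = 0.915761
R(B3) = exp(−0.000050 × 1000) = 0.951229
R(B4) = exp(−0.00019 × 1000) = 0.826959
Parallel (B1 and B2): 1 − (1 − 0.835270)(1 − 0.915761) = 0.986123
Parallel (B3 and B4): 1 − (1 − 0.951229)(1 − 0.826959) = 0.991561
Series ([0.986123] and [0.991561]): 0.986123 × 0.991561 = 0.9778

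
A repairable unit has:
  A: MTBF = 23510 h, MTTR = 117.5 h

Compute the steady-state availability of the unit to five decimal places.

0.99503

A(A) = MTBF/(MTBF+MTTR) = 23510/(23510+117.5) = 0.99503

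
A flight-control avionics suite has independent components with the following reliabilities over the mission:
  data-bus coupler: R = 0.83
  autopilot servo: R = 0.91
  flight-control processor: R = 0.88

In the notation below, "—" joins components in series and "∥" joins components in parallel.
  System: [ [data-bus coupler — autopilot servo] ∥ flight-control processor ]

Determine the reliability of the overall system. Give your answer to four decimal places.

0.9706

Series (data-bus coupler and autopilot servo): 0.830000 × 0.910000 = 0.755300
Parallel ([0.755300] and flight-control processor): 1 − (1 − 0.755300)(1 − 0.880000) = 0.9706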